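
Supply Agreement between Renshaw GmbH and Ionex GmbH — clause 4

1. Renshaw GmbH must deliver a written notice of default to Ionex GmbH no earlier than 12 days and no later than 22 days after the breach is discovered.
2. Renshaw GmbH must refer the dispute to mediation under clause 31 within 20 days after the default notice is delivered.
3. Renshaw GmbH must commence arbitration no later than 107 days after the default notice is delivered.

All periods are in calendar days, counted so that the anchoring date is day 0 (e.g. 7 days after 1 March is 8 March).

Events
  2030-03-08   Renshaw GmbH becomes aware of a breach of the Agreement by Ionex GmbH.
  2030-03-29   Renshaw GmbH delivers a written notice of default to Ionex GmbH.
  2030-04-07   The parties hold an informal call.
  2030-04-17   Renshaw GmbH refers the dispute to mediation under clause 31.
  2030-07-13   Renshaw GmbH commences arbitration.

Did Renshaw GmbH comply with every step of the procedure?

Yes

Step 1: the window is 12–22 days after 2030-03-08 (when the breach is discovered), so 2030-03-20 through 2030-03-30; done 2030-03-29 — within the window.
Step 2: 20 days after 2030-03-29 (when the default notice is delivered) is 2030-04-18; 2030-04-17 is within that limit.
Step 3: 107 days after 2030-03-29 (when the default notice is delivered) is 2030-07-14; 2030-07-13 is within that limit.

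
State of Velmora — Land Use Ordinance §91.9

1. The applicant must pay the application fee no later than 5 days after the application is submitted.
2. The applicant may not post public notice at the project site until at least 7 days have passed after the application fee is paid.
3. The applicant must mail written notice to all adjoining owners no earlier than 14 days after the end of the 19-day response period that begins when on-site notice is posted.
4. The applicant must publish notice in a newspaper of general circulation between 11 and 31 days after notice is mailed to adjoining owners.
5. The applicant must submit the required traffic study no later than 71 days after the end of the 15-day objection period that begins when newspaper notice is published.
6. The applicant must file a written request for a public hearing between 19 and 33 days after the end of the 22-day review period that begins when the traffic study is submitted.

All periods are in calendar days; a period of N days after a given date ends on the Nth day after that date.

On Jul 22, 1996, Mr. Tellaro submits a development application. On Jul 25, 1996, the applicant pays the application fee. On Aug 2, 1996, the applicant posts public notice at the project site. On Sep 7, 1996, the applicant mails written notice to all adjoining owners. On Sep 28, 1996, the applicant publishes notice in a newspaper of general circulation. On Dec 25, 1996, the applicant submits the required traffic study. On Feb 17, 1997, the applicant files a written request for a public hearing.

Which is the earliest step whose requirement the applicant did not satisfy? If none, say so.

Step 5

Step 1: 5 days after Jul 22, 1996 (when the application is submitted) is Jul 27, 1996; Jul 25, 1996 is within that limit.
Step 2: the earliest permitted date is 7 days after Jul 25, 1996 (when the application fee is paid), i.e. Aug 1, 1996; Aug 2, 1996 is on or after that date.
Step 3: the earliest permitted date is 14 days after Aug 21, 1996 (end of the 19-day response period, which began when on-site notice is posted on Aug 2, 1996), i.e. Sep 4, 1996; done Sep 7, 1996 — permitted.
Step 4: the window is 11–31 days after Sep 7, 1996 (when notice is mailed to adjoining owners), so Sep 18, 1996 through Oct 8, 1996; done Sep 28, 1996 — within the window.
Step 5: 71 days after Oct 13, 1996 (end of the 15-day objection period, which began when newspaper notice is published on Sep 28, 1996) is Dec 23, 1996; not done until Dec 25, 1996, 2 days after the deadline.
That is the first point of non-compliance.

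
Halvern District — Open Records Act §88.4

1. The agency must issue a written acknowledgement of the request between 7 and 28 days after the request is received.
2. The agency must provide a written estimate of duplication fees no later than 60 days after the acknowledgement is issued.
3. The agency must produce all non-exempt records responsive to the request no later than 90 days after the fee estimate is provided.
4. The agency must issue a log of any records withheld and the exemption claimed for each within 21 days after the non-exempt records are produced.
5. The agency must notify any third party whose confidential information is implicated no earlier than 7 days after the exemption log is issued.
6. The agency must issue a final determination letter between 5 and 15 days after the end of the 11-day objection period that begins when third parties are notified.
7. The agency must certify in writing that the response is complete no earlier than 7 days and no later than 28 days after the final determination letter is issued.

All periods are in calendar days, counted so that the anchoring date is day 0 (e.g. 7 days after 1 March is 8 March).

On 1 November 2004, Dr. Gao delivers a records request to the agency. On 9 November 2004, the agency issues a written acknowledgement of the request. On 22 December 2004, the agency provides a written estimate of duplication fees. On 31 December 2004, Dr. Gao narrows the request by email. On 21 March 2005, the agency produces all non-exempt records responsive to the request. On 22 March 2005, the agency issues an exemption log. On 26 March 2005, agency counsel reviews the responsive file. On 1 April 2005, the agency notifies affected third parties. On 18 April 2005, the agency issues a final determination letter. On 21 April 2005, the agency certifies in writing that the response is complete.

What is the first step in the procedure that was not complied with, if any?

Step 7

(1) the permitted window runs from 1 November 2004 + 7 = 8 November 2004 to 1 November 2004 + 28 = 29 November 2004; done 9 November 2004 — within the window.
(2) due by 9 November 2004 + 60 days = 8 January 2005; done 22 December 2004 — timely.
(3) due by 22 December 2004 + 90 days = 22 March 2005; 21 March 2005 is within that limit.
(4) due by 21 March 2005 + 21 days = 11 April 2005; 22 March 2005 is within that limit.
(5) permitted from 22 March 2005 + 7 days = 29 March 2005 onward; done 1 April 2005 — permitted.
(6) the permitted window runs from 12 April 2005 + 5 = 17 April 2005 to 12 April 2005 + 15 = 27 April 2005; done 18 April 2005, which is between those dates.
(7) the permitted window runs from 18 April 2005 + 7 = 25 April 2005 to 18 April 2005 + 28 = 16 May 2005; done 21 April 2005 — 4 days before the window opened.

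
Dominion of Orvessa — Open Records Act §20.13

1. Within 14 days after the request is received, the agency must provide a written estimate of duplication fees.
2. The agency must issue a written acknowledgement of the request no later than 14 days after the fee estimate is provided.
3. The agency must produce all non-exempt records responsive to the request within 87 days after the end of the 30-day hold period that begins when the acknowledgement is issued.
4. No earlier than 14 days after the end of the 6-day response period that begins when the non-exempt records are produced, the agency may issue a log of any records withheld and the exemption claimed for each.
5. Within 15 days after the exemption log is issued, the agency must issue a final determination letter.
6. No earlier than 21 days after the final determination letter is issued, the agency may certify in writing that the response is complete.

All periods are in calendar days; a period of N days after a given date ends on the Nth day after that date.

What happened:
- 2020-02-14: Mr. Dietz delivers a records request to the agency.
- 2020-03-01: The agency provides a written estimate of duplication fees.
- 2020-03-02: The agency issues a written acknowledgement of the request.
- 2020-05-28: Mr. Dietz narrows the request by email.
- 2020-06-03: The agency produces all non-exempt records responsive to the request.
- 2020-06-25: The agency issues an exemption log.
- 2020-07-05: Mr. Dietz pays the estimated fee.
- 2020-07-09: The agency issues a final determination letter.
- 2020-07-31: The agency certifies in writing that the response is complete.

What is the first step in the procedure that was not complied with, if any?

(1) due by 2020-02-14 + 14 days = 2020-02-28; done 2020-03-01 — 2 days late.

Step 1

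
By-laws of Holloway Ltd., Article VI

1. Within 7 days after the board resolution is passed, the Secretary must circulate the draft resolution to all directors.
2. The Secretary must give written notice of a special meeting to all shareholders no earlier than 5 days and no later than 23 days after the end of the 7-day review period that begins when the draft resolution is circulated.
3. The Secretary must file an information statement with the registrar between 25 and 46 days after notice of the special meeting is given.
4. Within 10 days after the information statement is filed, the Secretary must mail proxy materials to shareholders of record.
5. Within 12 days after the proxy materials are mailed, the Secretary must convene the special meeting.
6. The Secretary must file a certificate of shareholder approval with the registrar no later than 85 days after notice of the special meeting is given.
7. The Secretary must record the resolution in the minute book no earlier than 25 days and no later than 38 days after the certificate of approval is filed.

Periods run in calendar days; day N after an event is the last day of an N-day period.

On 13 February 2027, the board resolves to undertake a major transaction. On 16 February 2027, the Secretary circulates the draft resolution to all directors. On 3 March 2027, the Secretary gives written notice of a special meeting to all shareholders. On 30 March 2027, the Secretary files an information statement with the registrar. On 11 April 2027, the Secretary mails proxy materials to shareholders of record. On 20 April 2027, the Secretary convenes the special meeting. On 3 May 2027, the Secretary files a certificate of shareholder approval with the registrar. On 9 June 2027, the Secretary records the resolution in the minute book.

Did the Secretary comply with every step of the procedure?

(1) due by 13 February 2027 + 7 days = 20 February 2027; done 16 February 2027 — timely.
(2) the permitted window runs from 23 February 2027 + 5 = 28 February 2027 to 23 February 2027 + 23 = 18 March 2027; 3 March 2027 falls inside that range.
(3) the permitted window runs from 3 March 2027 + 25 = 28 March 2027 to 3 March 2027 + 46 = 18 April 2027; 30 March 2027 falls inside that range.
(4) due by 30 March 2027 + 10 days = 9 April 2027; done 11 April 2027 — 2 days late.
Later steps need not be reached.

No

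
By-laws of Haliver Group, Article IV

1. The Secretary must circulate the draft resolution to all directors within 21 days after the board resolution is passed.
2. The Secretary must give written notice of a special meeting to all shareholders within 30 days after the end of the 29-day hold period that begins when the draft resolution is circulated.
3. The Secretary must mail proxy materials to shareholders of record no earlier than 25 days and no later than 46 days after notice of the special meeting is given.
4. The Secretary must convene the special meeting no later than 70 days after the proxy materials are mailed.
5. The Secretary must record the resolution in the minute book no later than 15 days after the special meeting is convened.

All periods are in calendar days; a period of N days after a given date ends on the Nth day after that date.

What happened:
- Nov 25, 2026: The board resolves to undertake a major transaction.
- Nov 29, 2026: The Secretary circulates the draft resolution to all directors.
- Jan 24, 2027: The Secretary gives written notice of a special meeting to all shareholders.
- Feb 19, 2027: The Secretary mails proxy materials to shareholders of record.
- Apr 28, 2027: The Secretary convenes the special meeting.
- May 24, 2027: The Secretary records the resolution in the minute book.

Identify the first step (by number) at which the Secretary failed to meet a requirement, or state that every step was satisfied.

Step 5

Step 1 — counting 21 days from Nov 25, 2026 (when the board resolution is passed) gives a deadline of Dec 16, 2026; Nov 29, 2026 is within that limit.
Step 2 — counting 30 days from Dec 28, 2026 (end of the 29-day hold period, which began when the draft resolution is circulated on Nov 29, 2026) gives a deadline of Jan 27, 2027; done Jan 24, 2027 — timely.
Step 3 — 25 and 46 days from Jan 24, 2027 (when notice of the special meeting is given) are Feb 18, 2027 and Mar 11, 2027 respectively; done Feb 19, 2027 — within the window.
Step 4 — counting 70 days from Feb 19, 2027 (when the proxy materials are mailed) gives a deadline of Apr 30, 2027; Apr 28, 2027 is within that limit.
Step 5 — counting 15 days from Apr 28, 2027 (when the special meeting is convened) gives a deadline of May 13, 2027; done May 24, 2027 — 11 days late.
No need to go further; step 5 was not satisfied.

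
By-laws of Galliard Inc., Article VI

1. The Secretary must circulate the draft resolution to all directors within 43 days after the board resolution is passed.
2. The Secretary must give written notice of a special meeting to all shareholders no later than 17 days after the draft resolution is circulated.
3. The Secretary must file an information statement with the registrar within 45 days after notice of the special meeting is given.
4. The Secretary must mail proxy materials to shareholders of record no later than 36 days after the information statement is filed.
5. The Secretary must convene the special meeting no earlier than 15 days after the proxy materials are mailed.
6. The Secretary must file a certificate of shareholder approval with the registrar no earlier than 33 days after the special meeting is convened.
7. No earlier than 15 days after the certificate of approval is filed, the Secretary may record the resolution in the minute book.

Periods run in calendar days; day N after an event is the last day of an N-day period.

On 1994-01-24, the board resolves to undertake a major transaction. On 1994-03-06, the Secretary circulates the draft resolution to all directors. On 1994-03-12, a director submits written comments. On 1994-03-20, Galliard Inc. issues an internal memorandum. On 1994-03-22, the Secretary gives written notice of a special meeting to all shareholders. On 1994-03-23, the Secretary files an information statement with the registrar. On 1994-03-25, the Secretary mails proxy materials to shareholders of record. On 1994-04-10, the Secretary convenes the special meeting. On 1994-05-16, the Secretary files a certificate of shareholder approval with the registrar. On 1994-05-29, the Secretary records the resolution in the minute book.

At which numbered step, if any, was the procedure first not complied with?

Step 1: 43 days after 1994-01-24 (when the board resolution is passed) is 1994-03-08; 1994-03-06 is within that limit.
Step 2: 17 days after 1994-03-06 (when the draft resolution is circulated) is 1994-03-23; 1994-03-22 is within that limit.
Step 3: 45 days after 1994-03-22 (when notice of the special meeting is given) is 1994-05-06; done 1994-03-23 — timely.
Step 4: 36 days after 1994-03-23 (when the information statement is filed) is 1994-04-28; completed 1994-03-25, before the deadline.
Step 5: the earliest permitted date is 15 days after 1994-03-25 (when the proxy materials are mailed), i.e. 1994-04-09; 1994-04-10 is on or after that date.
Step 6: the earliest permitted date is 33 days after 1994-04-10 (when the special meeting is convened), i.e. 1994-05-13; 1994-05-16 is on or after that date.
Step 7: the earliest permitted date is 15 days after 1994-05-16 (when the certificate of approval is filed), i.e. 1994-05-31; 1994-05-29 is 2 days before the earliest permitted date.

Step 7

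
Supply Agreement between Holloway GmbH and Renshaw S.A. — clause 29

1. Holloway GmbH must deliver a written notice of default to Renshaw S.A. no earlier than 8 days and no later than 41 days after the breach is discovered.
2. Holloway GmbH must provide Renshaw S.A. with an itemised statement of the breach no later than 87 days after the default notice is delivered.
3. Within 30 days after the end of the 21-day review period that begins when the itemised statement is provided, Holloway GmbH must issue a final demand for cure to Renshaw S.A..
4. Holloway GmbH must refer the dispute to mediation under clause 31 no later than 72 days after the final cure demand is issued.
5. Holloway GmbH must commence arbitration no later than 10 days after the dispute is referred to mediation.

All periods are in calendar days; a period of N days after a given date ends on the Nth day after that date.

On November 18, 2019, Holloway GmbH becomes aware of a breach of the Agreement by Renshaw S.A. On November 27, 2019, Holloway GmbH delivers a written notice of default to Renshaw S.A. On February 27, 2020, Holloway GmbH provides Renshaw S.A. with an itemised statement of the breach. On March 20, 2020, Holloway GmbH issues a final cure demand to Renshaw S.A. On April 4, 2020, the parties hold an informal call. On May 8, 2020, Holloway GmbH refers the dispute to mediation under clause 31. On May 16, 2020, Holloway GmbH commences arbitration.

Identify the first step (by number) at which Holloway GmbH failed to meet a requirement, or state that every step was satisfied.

Step 1: the window is 8–41 days after November 18, 2019 (when the breach is discovered), so November 26, 2019 through December 29, 2019; done November 27, 2019, which is between those dates.
Step 2: 87 days after November 27, 2019 (when the default notice is delivered) is February 22, 2020; done February 27, 2020 — 5 days late.
Later steps need not be reached.

Step 2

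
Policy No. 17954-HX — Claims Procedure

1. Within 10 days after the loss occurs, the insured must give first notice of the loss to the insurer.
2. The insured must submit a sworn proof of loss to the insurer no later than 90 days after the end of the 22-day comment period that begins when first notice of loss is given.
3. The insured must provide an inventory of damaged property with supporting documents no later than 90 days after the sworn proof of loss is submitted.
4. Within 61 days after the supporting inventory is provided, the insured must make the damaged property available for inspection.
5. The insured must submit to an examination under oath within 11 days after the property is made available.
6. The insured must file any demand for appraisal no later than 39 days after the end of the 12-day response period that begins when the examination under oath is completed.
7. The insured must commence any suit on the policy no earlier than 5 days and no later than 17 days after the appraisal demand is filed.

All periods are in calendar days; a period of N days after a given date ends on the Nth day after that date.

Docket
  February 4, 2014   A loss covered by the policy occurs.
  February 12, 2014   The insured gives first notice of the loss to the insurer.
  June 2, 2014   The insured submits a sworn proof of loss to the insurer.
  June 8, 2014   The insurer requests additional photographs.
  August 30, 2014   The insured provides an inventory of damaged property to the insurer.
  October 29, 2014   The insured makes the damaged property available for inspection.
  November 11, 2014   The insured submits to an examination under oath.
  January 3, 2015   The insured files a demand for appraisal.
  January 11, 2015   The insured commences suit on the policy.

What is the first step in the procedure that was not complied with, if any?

Step 5

Step 1: 10 days after February 4, 2014 (when the loss occurs) is February 14, 2014; done February 12, 2014 — timely.
Step 2: 90 days after March 6, 2014 (end of the 22-day comment period, which began when first notice of loss is given on February 12, 2014) is June 4, 2014; done June 2, 2014 — timely.
Step 3: 90 days after June 2, 2014 (when the sworn proof of loss is submitted) is August 31, 2014; done August 30, 2014 — timely.
Step 4: 61 days after August 30, 2014 (when the supporting inventory is provided) is October 30, 2014; done October 29, 2014 — timely.
Step 5: 11 days after October 29, 2014 (when the property is made available) is November 9, 2014; done November 11, 2014 — 2 days late.
The analysis stops there.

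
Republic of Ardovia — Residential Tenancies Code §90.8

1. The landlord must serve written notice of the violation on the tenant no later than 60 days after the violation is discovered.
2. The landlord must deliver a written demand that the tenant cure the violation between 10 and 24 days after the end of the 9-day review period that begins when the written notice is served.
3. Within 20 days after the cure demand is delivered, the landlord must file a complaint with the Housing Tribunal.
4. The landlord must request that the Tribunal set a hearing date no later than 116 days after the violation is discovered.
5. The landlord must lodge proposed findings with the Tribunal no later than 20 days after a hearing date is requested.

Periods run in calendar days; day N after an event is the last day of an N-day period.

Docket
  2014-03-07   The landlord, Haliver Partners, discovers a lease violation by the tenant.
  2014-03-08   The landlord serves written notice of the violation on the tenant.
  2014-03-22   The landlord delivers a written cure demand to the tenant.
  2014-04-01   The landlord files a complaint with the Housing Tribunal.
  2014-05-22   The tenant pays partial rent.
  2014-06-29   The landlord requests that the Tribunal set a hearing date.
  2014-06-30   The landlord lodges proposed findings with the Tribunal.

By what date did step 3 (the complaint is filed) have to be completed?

2014-04-11

Step 3 runs from 2014-03-22, when the cure demand is delivered. 20 days after 2014-03-22 is 2014-04-11.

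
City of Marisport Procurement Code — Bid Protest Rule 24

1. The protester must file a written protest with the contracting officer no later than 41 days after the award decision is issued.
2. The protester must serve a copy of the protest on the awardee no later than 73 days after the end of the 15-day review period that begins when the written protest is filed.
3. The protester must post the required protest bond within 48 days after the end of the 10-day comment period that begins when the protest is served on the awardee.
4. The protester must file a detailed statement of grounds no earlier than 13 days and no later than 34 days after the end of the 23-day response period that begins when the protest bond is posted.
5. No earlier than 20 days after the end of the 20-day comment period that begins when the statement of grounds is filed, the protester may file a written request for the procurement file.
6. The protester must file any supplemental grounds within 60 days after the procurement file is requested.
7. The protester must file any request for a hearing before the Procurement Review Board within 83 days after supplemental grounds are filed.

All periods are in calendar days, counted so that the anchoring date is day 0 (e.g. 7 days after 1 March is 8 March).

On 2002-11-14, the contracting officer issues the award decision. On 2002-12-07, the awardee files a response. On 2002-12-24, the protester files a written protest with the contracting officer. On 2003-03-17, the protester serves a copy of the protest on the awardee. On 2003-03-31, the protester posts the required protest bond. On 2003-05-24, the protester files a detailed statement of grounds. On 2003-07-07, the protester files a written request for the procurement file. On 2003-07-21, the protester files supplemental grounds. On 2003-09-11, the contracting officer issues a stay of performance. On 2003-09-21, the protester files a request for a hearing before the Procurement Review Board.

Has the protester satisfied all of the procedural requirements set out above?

Yes

(1) due by 2002-11-14 + 41 days = 2002-12-25; done 2002-12-24 — timely.
(2) due by 2003-01-08 + 73 days = 2003-03-22; completed 2003-03-17, before the deadline.
(3) due by 2003-03-27 + 48 days = 2003-05-14; done 2003-03-31 — timely.
(4) the permitted window runs from 2003-04-23 + 13 = 2003-05-06 to 2003-04-23 + 34 = 2003-05-27; 2003-05-24 falls inside that range.
(5) permitted from 2003-06-13 + 20 days = 2003-07-03 onward; 2003-07-07 is on or after that date.
(6) due by 2003-07-07 + 60 days = 2003-09-05; completed 2003-07-21, before the deadline.
(7) due by 2003-07-21 + 83 days = 2003-10-12; done 2003-09-21 — timely.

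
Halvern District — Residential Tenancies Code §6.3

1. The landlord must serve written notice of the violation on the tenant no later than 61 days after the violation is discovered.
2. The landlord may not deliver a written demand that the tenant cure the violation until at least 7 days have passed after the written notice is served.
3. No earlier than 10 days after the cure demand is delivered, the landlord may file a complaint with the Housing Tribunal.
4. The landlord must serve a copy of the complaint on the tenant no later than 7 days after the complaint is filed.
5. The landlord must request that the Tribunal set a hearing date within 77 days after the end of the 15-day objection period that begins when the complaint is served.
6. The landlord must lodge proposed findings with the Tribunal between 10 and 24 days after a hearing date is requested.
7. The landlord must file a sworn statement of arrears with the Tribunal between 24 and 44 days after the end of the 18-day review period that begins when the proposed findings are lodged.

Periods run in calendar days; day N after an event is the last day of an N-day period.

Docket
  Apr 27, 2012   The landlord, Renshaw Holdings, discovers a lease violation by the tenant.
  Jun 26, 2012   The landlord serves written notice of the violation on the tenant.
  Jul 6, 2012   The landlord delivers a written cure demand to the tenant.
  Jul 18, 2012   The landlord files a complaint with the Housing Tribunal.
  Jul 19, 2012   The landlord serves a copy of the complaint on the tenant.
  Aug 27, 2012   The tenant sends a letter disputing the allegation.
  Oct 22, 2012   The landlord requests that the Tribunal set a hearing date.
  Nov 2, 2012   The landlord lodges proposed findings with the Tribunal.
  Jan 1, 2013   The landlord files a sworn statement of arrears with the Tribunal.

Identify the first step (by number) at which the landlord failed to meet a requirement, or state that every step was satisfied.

Step 5

(1) due by Apr 27, 2012 + 61 days = Jun 27, 2012; completed Jun 26, 2012, before the deadline.
(2) permitted from Jun 26, 2012 + 7 days = Jul 3, 2012 onward; done Jul 6, 2012, after the minimum wait.
(3) permitted from Jul 6, 2012 + 10 days = Jul 16, 2012 onward; Jul 18, 2012 is on or after that date.
(4) due by Jul 18, 2012 + 7 days = Jul 25, 2012; done Jul 19, 2012 — timely.
(5) due by Aug 3, 2012 + 77 days = Oct 19, 2012; Oct 22, 2012 misses that deadline by 3 days.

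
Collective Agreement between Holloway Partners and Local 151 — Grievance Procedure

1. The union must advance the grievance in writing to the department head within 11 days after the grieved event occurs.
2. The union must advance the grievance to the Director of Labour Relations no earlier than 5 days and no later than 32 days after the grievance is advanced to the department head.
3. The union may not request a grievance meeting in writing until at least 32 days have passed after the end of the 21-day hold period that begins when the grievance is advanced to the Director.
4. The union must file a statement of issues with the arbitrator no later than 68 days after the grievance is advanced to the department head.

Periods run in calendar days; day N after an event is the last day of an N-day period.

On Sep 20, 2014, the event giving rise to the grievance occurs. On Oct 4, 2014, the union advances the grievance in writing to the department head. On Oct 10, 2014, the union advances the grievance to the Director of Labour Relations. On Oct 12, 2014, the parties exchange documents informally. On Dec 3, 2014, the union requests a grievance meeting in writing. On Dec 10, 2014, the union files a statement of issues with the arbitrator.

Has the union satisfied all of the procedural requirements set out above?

No

Step 1: 11 days after Sep 20, 2014 (when the grieved event occurs) is Oct 1, 2014; done Oct 4, 2014 — 3 days late.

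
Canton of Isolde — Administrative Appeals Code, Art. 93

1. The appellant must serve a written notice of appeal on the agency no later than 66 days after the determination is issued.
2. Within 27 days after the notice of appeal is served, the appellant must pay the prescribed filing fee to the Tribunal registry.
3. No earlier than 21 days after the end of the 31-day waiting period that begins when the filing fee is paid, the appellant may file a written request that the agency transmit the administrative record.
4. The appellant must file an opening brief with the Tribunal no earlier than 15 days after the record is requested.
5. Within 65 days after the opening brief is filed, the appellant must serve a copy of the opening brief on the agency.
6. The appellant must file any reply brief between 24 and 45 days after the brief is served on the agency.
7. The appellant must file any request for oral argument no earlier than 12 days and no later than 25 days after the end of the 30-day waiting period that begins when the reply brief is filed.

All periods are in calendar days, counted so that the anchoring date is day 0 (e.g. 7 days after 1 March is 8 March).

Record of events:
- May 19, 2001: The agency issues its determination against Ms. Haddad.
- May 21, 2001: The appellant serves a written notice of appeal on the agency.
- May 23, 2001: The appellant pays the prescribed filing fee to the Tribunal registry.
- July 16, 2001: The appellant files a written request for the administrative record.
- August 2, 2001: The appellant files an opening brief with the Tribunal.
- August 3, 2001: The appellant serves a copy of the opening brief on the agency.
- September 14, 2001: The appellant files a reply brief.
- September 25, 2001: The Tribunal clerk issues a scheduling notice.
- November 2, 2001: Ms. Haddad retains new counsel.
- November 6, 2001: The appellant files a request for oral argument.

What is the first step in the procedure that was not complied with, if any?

(1) due by May 19, 2001 + 66 days = July 24, 2001; done May 21, 2001 — timely.
(2) due by May 21, 2001 + 27 days = June 17, 2001; done May 23, 2001 — timely.
(3) permitted from June 23, 2001 + 21 days = July 14, 2001 onward; done July 16, 2001, after the minimum wait.
(4) permitted from July 16, 2001 + 15 days = July 31, 2001 onward; August 2, 2001 is on or after that date.
(5) due by August 2, 2001 + 65 days = October 6, 2001; completed August 3, 2001, before the deadline.
(6) the permitted window runs from August 3, 2001 + 24 = August 27, 2001 to August 3, 2001 + 45 = September 17, 2001; done September 14, 2001, which is between those dates.
(7) the permitted window runs from October 14, 2001 + 12 = October 26, 2001 to October 14, 2001 + 25 = November 8, 2001; done November 6, 2001, which is between those dates.

None — every step was satisfied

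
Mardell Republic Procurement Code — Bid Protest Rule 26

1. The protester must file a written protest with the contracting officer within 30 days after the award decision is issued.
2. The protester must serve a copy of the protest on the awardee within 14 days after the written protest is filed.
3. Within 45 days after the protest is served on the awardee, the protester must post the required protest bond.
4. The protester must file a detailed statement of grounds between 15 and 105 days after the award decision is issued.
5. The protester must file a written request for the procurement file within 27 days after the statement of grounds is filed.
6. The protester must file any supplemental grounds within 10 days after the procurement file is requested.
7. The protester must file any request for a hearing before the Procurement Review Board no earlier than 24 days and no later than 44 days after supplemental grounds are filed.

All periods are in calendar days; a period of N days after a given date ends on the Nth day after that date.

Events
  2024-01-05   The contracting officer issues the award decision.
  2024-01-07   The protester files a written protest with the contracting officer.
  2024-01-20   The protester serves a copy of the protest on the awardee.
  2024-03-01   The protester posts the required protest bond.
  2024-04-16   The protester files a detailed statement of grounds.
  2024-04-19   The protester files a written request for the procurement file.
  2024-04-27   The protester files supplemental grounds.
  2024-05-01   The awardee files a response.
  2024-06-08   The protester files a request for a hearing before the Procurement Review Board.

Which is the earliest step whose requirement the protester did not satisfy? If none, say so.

Step 1 — counting 30 days from 2024-01-05 (when the award decision is issued) gives a deadline of 2024-02-04; completed 2024-01-07, before the deadline.
Step 2 — counting 14 days from 2024-01-07 (when the written protest is filed) gives a deadline of 2024-01-21; 2024-01-20 is within that limit.
Step 3 — counting 45 days from 2024-01-20 (when the protest is served on the awardee) gives a deadline of 2024-03-05; done 2024-03-01 — timely.
Step 4 — 15 and 105 days from 2024-01-05 (when the award decision is issued) are 2024-01-20 and 2024-04-19 respectively; done 2024-04-16, which is between those dates.
Step 5 — counting 27 days from 2024-04-16 (when the statement of grounds is filed) gives a deadline of 2024-05-13; done 2024-04-19 — timely.
Step 6 — counting 10 days from 2024-04-19 (when the procurement file is requested) gives a deadline of 2024-04-29; 2024-04-27 is within that limit.
Step 7 — 24 and 44 days from 2024-04-27 (when supplemental grounds are filed) are 2024-05-21 and 2024-06-10 respectively; done 2024-06-08, which is between those dates.

None — every step was satisfied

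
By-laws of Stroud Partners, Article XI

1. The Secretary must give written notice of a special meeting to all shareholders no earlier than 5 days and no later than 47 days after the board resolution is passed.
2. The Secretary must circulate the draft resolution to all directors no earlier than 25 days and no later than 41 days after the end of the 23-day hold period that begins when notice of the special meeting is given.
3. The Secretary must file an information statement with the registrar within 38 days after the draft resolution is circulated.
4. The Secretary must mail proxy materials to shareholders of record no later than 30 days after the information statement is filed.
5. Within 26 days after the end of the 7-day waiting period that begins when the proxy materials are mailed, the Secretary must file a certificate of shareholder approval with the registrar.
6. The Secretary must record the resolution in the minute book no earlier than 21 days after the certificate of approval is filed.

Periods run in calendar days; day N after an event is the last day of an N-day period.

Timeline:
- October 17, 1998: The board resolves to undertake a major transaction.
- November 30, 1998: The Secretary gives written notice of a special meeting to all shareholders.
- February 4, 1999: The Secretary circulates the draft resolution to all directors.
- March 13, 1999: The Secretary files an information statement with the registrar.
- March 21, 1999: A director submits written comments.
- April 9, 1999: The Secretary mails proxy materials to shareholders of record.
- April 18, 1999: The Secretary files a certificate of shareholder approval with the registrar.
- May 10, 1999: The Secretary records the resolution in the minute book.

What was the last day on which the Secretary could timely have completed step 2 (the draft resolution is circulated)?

Notice of the special meeting is given on November 30, 1998; the 23-day hold period therefore ends December 23, 1998, and step 2 runs from that date. The window is 25–41 days after December 23, 1998; it closes on February 2, 1999.

February 2, 1999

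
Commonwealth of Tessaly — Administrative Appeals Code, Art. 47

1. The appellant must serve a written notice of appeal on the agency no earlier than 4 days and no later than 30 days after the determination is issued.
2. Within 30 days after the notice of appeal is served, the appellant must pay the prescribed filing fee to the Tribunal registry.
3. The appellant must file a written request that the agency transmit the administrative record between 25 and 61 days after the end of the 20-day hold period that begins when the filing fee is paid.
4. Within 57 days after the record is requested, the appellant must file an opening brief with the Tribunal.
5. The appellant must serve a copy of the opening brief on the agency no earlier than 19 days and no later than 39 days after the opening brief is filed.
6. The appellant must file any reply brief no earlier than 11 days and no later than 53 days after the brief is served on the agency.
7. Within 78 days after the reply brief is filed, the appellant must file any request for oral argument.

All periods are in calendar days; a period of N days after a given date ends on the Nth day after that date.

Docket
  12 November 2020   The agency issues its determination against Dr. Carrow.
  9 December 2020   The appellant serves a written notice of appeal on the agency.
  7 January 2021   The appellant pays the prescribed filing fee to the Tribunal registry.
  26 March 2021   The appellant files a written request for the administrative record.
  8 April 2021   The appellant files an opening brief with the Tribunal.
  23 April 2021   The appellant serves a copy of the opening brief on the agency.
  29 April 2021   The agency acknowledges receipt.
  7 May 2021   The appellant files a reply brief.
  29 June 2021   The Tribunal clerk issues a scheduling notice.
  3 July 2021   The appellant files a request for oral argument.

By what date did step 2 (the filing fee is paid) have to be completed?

8 January 2021

Step 2 runs from 9 December 2020, when the notice of appeal is served. 30 days after 9 December 2020 is 8 January 2021.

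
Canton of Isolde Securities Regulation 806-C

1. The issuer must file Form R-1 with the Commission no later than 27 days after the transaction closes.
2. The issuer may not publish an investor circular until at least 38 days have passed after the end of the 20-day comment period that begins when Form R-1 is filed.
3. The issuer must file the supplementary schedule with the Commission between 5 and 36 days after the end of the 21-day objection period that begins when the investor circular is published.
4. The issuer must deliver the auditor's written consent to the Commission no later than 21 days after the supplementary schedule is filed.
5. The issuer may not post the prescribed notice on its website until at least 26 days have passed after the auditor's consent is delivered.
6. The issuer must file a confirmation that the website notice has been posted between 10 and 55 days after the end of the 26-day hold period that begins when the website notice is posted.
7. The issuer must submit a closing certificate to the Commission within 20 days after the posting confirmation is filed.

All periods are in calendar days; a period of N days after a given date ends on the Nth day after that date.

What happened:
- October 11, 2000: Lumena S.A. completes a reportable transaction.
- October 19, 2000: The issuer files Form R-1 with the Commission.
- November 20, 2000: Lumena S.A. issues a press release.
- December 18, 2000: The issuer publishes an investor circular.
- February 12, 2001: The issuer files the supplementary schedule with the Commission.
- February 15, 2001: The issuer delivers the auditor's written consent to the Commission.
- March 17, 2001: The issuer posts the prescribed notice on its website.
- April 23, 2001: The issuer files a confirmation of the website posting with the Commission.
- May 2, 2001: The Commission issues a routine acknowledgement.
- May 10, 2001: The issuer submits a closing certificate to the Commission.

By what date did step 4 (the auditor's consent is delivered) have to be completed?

March 5, 2001

Step 4 runs from February 12, 2001, when the supplementary schedule is filed. 21 days after February 12, 2001 is March 5, 2001.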